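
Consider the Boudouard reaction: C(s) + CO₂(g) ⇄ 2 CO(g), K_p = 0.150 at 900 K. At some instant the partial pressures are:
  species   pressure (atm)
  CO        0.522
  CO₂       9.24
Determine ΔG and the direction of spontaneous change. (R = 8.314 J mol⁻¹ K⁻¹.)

ΔG = -12.2 kJ/mol; the forward reaction is spontaneous

(C is a pure solid — omitted from Q_p.)
Q_p = P(CO)² / P(CO₂) = (0.522)² / (9.24) = 0.0295
ΔG = RT ln(Q_p/K_p) = (8.314 J mol⁻¹ K⁻¹)(900 K) × ln(0.0295/0.150)
   = (7.483 kJ/mol)(-1.626) = -12.2 kJ/mol
ΔG < 0, so the forward reaction is spontaneous (proceeds forward).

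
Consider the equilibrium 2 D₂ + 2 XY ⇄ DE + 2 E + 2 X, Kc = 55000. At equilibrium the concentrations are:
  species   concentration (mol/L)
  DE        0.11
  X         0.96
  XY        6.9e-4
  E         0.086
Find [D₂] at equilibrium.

[D₂] = 0.17 mol/L

At equilibrium, Kc = [DE]·[E]²·[X]² / ([D₂]²·[XY]²) = 55000.
(0.11)·(0.086)²·(0.96)² / (([D₂])²·(6.9e-4)²) = 55000
[D₂]² = 0.0286 ⇒ [D₂] = 0.17 mol/L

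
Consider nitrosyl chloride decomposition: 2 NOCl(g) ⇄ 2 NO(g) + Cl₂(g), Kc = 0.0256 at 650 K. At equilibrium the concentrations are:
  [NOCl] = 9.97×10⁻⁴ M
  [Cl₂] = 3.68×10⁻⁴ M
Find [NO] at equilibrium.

[NO] = 0.00832 M

At equilibrium, Kc = [NO]²·[Cl₂] / [NOCl]² = 0.0256.
([NO])²·(3.68×10⁻⁴) / (9.97×10⁻⁴)² = 0.0256
[NO]² = 6.91×10⁻⁵ ⇒ [NO] = 0.00832 M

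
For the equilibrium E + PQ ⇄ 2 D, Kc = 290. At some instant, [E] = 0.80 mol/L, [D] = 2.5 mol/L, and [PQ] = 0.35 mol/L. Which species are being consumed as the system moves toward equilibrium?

Qc = [D]² / ([E]·[PQ]) = (2.5)² / ((0.80)·(0.35)) = 22
Qc = 22 < Kc = 290: net forward reaction.

E, PQ (reactants)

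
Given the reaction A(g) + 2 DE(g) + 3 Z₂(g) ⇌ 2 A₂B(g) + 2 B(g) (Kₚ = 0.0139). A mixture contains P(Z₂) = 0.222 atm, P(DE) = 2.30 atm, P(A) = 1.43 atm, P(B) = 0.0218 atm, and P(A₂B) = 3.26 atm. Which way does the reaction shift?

to the left

Qₚ = P(A₂B)²·P(B)² / (P(A)·P(DE)²·P(Z₂)³) = (3.26)²·(0.0218)² / ((1.43)·(2.30)²·(0.222)³) = 0.0610
Qₚ = 0.0610 > Kₚ = 0.0139, so the reverse reaction proceeds.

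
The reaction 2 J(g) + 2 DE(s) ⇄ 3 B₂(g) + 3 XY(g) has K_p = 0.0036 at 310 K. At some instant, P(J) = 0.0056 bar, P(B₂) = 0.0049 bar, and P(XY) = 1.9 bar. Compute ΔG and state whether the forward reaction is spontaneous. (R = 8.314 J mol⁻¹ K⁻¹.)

ΔG = 5.07 kJ/mol; the forward reaction is non-spontaneous

(DE is a pure solid — omitted from Q_p.)
Q_p = P(B₂)³·P(XY)³ / P(J)² = (0.0049)³·(1.9)³ / (0.0056)² = 0.0257
ΔG = RT ln(Q_p/K_p) = (8.314 J mol⁻¹ K⁻¹)(310 K) × ln(0.0257/0.0036)
   = (2.577 kJ/mol)(1.966) = 5.07 kJ/mol
ΔG > 0, so the forward reaction is non-spontaneous (proceeds in reverse).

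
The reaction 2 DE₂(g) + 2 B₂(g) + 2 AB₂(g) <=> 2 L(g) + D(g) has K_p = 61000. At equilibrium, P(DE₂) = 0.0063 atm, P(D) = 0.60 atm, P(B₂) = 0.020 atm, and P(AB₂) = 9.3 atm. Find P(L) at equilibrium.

At equilibrium, K_p = P(L)²·P(D) / (P(DE₂)²·P(B₂)²·P(AB₂)²) = 61000.
(P(L))²·(0.60) / ((0.0063)²·(0.020)²·(9.3)²) = 61000
P(L)² = 0.140 ⇒ P(L) = 0.37 atm

P(L) = 0.37 atm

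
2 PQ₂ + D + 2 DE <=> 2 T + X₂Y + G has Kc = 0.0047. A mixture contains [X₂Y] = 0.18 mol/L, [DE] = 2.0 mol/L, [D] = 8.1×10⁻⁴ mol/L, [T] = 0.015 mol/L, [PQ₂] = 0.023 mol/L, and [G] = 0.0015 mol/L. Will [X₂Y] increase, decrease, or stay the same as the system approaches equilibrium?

Qc = [T]²·[X₂Y]·[G] / ([PQ₂]²·[D]·[DE]²) = (0.015)²·(0.18)·(0.0015) / ((0.023)²·(8.1×10⁻⁴)·(2.0)²) = 0.035
Qc = 0.035 > Kc = 0.0047: net reverse reaction.
X₂Y is a product, so it decreases.

decrease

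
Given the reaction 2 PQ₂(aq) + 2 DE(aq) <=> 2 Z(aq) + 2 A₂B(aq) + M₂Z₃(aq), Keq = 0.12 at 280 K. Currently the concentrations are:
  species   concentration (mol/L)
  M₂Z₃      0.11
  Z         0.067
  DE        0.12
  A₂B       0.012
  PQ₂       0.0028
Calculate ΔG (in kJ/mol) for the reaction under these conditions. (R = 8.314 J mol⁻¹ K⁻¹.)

ΔG = 3.86 kJ/mol

Q = [Z]²·[A₂B]²·[M₂Z₃] / ([PQ₂]²·[DE]²) = (0.067)²·(0.012)²·(0.11) / ((0.0028)²·(0.12)²) = 0.630
ΔG = RT ln(Q/Keq) = (8.314 J mol⁻¹ K⁻¹)(280 K) × ln(0.630/0.12)
   = (2.328 kJ/mol)(1.658) = 3.86 kJ/mol
ΔG > 0, so the forward reaction is non-spontaneous (proceeds in reverse).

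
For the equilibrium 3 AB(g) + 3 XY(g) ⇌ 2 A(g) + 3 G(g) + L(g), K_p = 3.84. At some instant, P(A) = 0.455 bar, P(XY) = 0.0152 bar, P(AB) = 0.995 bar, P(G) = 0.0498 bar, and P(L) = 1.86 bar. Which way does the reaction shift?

Q_p = P(A)²·P(G)³·P(L) / (P(AB)³·P(XY)³) = (0.455)²·(0.0498)³·(1.86) / ((0.995)³·(0.0152)³) = 13.7
Q_p = 13.7 > K_p = 3.84, so the reverse reaction proceeds.

to the left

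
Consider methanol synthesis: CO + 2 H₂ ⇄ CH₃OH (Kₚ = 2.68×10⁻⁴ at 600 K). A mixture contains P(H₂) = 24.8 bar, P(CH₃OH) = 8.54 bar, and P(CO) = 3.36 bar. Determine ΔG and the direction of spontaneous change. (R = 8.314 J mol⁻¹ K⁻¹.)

ΔG = 13.6 kJ/mol; the forward reaction is non-spontaneous

Qₚ = P(CH₃OH) / (P(CO)·P(H₂)²) = (8.54) / ((3.36)·(24.8)²) = 0.00413
ΔG = RT ln(Qₚ/Kₚ) = (8.314 J mol⁻¹ K⁻¹)(600 K) × ln(0.00413/2.68×10⁻⁴)
   = (4.988 kJ/mol)(2.735) = 13.6 kJ/mol
ΔG > 0, so the forward reaction is non-spontaneous (proceeds in reverse).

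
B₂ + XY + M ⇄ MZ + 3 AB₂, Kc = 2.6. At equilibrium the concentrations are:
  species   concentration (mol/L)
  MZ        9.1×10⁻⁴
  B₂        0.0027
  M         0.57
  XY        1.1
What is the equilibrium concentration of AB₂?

[AB₂] = 1.7 mol/L

At equilibrium, Kc = [MZ]·[AB₂]³ / ([B₂]·[XY]·[M]) = 2.6.
(9.1×10⁻⁴)·([AB₂])³ / ((0.0027)·(1.1)·(0.57)) = 2.6
[AB₂]³ = 4.84 ⇒ [AB₂] = 1.7 mol/L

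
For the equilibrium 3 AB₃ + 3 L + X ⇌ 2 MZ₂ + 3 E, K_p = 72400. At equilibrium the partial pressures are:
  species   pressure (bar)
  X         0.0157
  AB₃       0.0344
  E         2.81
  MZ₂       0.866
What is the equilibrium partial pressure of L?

P(L) = 7.11 bar

At equilibrium, K_p = P(MZ₂)²·P(E)³ / (P(AB₃)³·P(L)³·P(X)) = 72400.
(0.866)²·(2.81)³ / ((0.0344)³·(P(L))³·(0.0157)) = 72400
P(L)³ = 360 ⇒ P(L) = 7.11 bar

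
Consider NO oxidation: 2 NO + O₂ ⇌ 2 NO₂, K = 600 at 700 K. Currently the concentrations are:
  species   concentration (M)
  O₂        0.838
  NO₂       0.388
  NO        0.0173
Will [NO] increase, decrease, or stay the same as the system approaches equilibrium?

Q = [NO₂]² / ([NO]²·[O₂]) = (0.388)² / ((0.0173)²·(0.838)) = 600
Q = 600 = K; the system is at equilibrium.

stay the same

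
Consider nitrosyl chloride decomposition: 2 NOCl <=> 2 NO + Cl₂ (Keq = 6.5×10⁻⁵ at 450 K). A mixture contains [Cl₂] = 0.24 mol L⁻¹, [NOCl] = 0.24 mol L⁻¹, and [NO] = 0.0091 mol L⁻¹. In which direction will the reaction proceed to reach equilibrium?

in the reverse direction

Q = [NO]²·[Cl₂] / [NOCl]² = (0.0091)²·(0.24) / (0.24)² = 3.5×10⁻⁴
Q = 3.5×10⁻⁴ > Keq = 6.5×10⁻⁵, so the reverse reaction proceeds.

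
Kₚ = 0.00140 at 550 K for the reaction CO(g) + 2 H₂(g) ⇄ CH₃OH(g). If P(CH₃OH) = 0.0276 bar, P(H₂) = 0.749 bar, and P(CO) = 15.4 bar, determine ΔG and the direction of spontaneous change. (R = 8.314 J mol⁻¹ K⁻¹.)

Qₚ = P(CH₃OH) / (P(CO)·P(H₂)²) = (0.0276) / ((15.4)·(0.749)²) = 0.00319
ΔG = RT ln(Qₚ/Kₚ) = (8.314 J mol⁻¹ K⁻¹)(550 K) × ln(0.00319/0.00140)
   = (4.573 kJ/mol)(0.8235) = 3.77 kJ/mol
ΔG > 0, so the forward reaction is non-spontaneous (proceeds in reverse).

ΔG = 3.77 kJ/mol; the forward reaction is non-spontaneous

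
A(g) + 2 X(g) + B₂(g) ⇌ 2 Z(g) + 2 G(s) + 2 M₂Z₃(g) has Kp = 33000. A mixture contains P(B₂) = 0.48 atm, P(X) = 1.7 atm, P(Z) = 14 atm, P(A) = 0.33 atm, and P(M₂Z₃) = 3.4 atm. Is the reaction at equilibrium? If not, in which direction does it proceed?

(G is a pure solid — omitted from Qp.)
Qp = P(Z)²·P(M₂Z₃)² / (P(A)·P(X)²·P(B₂)) = (14)²·(3.4)² / ((0.33)·(1.7)²·(0.48)) = 4900
Qp = 4900 < Kp = 33000, so the forward reaction proceeds.

to the right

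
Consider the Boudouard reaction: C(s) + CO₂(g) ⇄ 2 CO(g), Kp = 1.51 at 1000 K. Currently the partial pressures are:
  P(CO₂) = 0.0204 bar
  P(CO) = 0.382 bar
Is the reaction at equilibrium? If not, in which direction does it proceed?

(C is a pure solid — omitted from Qp.)
Qp = P(CO)² / P(CO₂) = (0.382)² / (0.0204) = 7.15
Qp = 7.15 > Kp = 1.51, so the reverse reaction proceeds.

reverse (toward reactants)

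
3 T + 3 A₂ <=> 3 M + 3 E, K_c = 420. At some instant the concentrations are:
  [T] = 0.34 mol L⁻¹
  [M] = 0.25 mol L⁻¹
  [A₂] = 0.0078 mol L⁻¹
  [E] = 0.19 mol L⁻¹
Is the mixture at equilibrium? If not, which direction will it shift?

no; Q > K, reaction proceeds in reverse

Q_c = [M]³·[E]³ / ([T]³·[A₂]³) = (0.25)³·(0.19)³ / ((0.34)³·(0.0078)³) = 5700
Q_c = 5700 > K_c = 420: net reverse reaction.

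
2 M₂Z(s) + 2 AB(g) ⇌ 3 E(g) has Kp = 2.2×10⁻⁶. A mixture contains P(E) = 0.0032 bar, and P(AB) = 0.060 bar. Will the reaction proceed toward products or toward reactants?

(M₂Z is a pure solid — omitted from Qp.)
Qp = P(E)³ / P(AB)² = (0.0032)³ / (0.060)² = 9.1×10⁻⁶
Qp = 9.1×10⁻⁶ > Kp = 2.2×10⁻⁶, so the reverse reaction proceeds.

reverse (toward reactants)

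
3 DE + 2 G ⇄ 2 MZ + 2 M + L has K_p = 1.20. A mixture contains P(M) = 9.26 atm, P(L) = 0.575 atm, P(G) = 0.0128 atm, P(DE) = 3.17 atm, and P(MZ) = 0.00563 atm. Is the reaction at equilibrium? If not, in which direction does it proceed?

Q_p = P(MZ)²·P(M)²·P(L) / (P(DE)³·P(G)²) = (0.00563)²·(9.26)²·(0.575) / ((3.17)³·(0.0128)²) = 0.299
Q_p = 0.299 < K_p = 1.20, so the forward reaction proceeds.

in the forward direction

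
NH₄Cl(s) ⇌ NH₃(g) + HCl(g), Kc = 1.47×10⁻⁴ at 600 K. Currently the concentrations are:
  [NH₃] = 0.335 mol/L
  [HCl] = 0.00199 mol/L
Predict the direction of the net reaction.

toward reactants

(NH₄Cl is a pure solid — omitted from Qc.)
Qc = [NH₃]·[HCl] = (0.335)·(0.00199) = 6.67×10⁻⁴
Qc = 6.67×10⁻⁴ > Kc = 1.47×10⁻⁴, so the reverse reaction proceeds.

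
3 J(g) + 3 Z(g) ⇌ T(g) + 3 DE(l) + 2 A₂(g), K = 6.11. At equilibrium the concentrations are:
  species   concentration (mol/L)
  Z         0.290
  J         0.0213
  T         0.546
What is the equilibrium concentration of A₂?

(DE is a pure liquid — omitted from K.)
At equilibrium, K = [T]·[A₂]² / ([J]³·[Z]³) = 6.11.
(0.546)·([A₂])² / ((0.0213)³·(0.290)³) = 6.11
[A₂]² = 2.64×10⁻⁶ ⇒ [A₂] = 0.00162 mol/L

[A₂] = 0.00162 mol/L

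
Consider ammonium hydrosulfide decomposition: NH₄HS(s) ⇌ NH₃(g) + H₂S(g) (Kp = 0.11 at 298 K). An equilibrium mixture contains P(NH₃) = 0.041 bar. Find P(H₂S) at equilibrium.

(NH₄HS is a pure solid — omitted from Kp.)
At equilibrium, Kp = P(NH₃)·P(H₂S) = 0.11.
(0.041)·(P(H₂S)) = 0.11
P(H₂S) = 2.68 = 2.7 bar

P(H₂S) = 2.7 bar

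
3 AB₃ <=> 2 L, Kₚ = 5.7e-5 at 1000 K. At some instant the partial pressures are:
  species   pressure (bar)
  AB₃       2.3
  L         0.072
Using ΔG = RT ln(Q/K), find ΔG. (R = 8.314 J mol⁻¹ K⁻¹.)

ΔG = 16.7 kJ/mol

Qₚ = P(L)² / P(AB₃)³ = (0.072)² / (2.3)³ = 4.26e-4
ΔG = RT ln(Qₚ/Kₚ) = (8.314 J mol⁻¹ K⁻¹)(1000 K) × ln(4.26e-4/5.7e-5)
   = (8.314 kJ/mol)(2.011) = 16.7 kJ/mol
ΔG > 0, so the forward reaction is non-spontaneous (proceeds in reverse).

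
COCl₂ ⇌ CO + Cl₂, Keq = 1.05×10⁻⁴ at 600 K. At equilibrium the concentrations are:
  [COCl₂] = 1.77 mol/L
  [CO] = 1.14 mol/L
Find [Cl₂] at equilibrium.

[Cl₂] = 1.63×10⁻⁴ mol/L

At equilibrium, Keq = [CO]·[Cl₂] / [COCl₂] = 1.05×10⁻⁴.
(1.14)·([Cl₂]) / (1.77) = 1.05×10⁻⁴
[Cl₂] = 1.63×10⁻⁴ mol/L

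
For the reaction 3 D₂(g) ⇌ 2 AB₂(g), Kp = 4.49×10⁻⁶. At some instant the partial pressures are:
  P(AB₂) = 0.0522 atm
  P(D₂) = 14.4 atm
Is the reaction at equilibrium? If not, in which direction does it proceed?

Qp = P(AB₂)² / P(D₂)³ = (0.0522)² / (14.4)³ = 9.13×10⁻⁷
Qp = 9.13×10⁻⁷ < Kp = 4.49×10⁻⁶, so the forward reaction proceeds.

forward (toward products)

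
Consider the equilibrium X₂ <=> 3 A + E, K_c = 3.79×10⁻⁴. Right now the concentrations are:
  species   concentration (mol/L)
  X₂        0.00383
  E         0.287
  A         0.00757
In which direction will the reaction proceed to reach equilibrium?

Q_c = [A]³·[E] / [X₂] = (0.00757)³·(0.287) / (0.00383) = 3.25×10⁻⁵
Q_c = 3.25×10⁻⁵ < K_c = 3.79×10⁻⁴, so the forward reaction proceeds.

in the forward direction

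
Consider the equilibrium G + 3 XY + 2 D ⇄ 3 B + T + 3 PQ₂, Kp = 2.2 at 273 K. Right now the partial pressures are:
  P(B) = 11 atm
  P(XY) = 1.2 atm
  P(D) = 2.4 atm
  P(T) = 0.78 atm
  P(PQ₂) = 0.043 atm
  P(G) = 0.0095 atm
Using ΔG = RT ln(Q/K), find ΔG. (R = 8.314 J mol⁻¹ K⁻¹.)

Qp = P(B)³·P(T)·P(PQ₂)³ / (P(G)·P(XY)³·P(D)²) = (11)³·(0.78)·(0.043)³ / ((0.0095)·(1.2)³·(2.4)²) = 0.873
ΔG = RT ln(Qp/Kp) = (8.314 J mol⁻¹ K⁻¹)(273 K) × ln(0.873/2.2)
   = (2.270 kJ/mol)(-0.9243) = -2.10 kJ/mol
ΔG < 0, so the forward reaction is spontaneous (proceeds forward).

ΔG = -2.10 kJ/mol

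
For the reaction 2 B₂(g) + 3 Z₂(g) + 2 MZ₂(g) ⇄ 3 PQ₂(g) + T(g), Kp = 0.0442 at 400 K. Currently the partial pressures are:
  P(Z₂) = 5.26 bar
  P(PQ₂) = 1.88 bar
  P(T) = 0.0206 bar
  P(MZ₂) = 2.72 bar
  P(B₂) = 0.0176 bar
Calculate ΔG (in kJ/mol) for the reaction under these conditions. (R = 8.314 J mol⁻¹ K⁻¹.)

Qp = P(PQ₂)³·P(T) / (P(B₂)²·P(Z₂)³·P(MZ₂)²) = (1.88)³·(0.0206) / ((0.0176)²·(5.26)³·(2.72)²) = 0.410
ΔG = RT ln(Qp/Kp) = (8.314 J mol⁻¹ K⁻¹)(400 K) × ln(0.410/0.0442)
   = (3.326 kJ/mol)(2.227) = 7.41 kJ/mol
ΔG > 0, so the forward reaction is non-spontaneous (proceeds in reverse).

ΔG = 7.41 kJ/mol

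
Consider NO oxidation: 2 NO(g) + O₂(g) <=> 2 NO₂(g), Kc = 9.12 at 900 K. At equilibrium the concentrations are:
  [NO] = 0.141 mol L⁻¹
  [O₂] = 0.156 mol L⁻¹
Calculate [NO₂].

At equilibrium, Kc = [NO₂]² / ([NO]²·[O₂]) = 9.12.
([NO₂])² / ((0.141)²·(0.156)) = 9.12
[NO₂]² = 0.0283 ⇒ [NO₂] = 0.168 mol L⁻¹

[NO₂] = 0.168 mol L⁻¹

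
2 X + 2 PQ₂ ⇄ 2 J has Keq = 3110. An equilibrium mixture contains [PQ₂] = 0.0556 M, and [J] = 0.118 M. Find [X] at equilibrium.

At equilibrium, Keq = [J]² / ([X]²·[PQ₂]²) = 3110.
(0.118)² / (([X])²·(0.0556)²) = 3110
[X]² = 0.00145 ⇒ [X] = 0.0381 M

[X] = 0.0381 M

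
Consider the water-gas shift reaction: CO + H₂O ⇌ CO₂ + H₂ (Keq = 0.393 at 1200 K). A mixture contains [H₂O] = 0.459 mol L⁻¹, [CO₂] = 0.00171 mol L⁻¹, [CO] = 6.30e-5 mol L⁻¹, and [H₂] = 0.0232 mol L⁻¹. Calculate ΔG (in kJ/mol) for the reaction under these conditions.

ΔG = 12.5 kJ/mol

Q = [CO₂]·[H₂] / ([CO]·[H₂O]) = (0.00171)·(0.0232) / ((6.30e-5)·(0.459)) = 1.37
ΔG = RT ln(Q/Keq) = (8.314 J mol⁻¹ K⁻¹)(1200 K) × ln(1.37/0.393)
   = (9.977 kJ/mol)(1.249) = 12.5 kJ/mol
ΔG > 0, so the forward reaction is non-spontaneous (proceeds in reverse).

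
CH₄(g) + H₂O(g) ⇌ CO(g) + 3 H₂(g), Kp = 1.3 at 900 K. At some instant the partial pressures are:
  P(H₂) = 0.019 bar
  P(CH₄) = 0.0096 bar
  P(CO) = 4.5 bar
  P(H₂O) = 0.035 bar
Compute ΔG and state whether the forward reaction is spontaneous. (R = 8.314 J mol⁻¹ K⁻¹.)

ΔG = -19.8 kJ/mol; the forward reaction is spontaneous

Qp = P(CO)·P(H₂)³ / (P(CH₄)·P(H₂O)) = (4.5)·(0.019)³ / ((0.0096)·(0.035)) = 0.0919
ΔG = RT ln(Qp/Kp) = (8.314 J mol⁻¹ K⁻¹)(900 K) × ln(0.0919/1.3)
   = (7.483 kJ/mol)(-2.649) = -19.8 kJ/mol
ΔG < 0, so the forward reaction is spontaneous (proceeds forward).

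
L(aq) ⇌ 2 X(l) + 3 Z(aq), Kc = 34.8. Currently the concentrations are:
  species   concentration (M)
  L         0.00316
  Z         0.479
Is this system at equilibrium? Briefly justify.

yes, at equilibrium

(X is a pure liquid — omitted from Qc.)
Qc = [Z]³ / [L] = (0.479)³ / (0.00316) = 34.8
Qc = 34.8 = Kc; the system is at equilibrium.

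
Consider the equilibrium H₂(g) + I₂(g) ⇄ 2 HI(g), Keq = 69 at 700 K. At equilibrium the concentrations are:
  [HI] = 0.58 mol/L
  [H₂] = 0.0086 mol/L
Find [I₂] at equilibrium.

At equilibrium, Keq = [HI]² / ([H₂]·[I₂]) = 69.
(0.58)² / ((0.0086)·([I₂])) = 69
[I₂] = 0.567 = 0.57 mol/L

[I₂] = 0.57 mol/L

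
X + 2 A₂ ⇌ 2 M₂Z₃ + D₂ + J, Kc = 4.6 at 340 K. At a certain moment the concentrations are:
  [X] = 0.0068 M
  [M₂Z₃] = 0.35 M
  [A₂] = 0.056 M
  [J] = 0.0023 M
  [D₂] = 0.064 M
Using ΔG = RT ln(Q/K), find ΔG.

ΔG = -4.79 kJ/mol

Qc = [M₂Z₃]²·[D₂]·[J] / ([X]·[A₂]²) = (0.35)²·(0.064)·(0.0023) / ((0.0068)·(0.056)²) = 0.846
ΔG = RT ln(Qc/Kc) = (8.314 J mol⁻¹ K⁻¹)(340 K) × ln(0.846/4.6)
   = (2.827 kJ/mol)(-1.693) = -4.79 kJ/mol
ΔG < 0, so the forward reaction is spontaneous (proceeds forward).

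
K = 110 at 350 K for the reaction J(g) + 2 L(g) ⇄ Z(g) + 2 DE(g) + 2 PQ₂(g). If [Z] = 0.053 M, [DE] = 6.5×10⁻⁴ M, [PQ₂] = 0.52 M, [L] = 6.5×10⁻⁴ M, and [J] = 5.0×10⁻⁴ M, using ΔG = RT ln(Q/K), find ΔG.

ΔG = -3.91 kJ/mol

Q = [Z]·[DE]²·[PQ₂]² / ([J]·[L]²) = (0.053)·(6.5×10⁻⁴)²·(0.52)² / ((5.0×10⁻⁴)·(6.5×10⁻⁴)²) = 28.7
ΔG = RT ln(Q/K) = (8.314 J mol⁻¹ K⁻¹)(350 K) × ln(28.7/110)
   = (2.910 kJ/mol)(-1.344) = -3.91 kJ/mol
ΔG < 0, so the forward reaction is spontaneous (proceeds forward).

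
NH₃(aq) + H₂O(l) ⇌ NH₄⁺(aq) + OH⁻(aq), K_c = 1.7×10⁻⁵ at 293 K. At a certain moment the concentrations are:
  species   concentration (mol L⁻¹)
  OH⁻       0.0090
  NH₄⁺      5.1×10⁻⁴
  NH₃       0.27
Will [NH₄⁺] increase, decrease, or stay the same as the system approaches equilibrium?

stay the same

(H₂O is a pure liquid — omitted from Q_c.)
Q_c = [NH₄⁺]·[OH⁻] / [NH₃] = (5.1×10⁻⁴)·(0.0090) / (0.27) = 1.7×10⁻⁵
Q_c = 1.7×10⁻⁵ = K_c; the system is at equilibrium.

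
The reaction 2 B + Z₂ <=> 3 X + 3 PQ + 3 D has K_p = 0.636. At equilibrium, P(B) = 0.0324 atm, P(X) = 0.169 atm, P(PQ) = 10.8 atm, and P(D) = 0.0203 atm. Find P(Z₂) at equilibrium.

P(Z₂) = 0.0762 atm

At equilibrium, K_p = P(X)³·P(PQ)³·P(D)³ / (P(B)²·P(Z₂)) = 0.636.
(0.169)³·(10.8)³·(0.0203)³ / ((0.0324)²·(P(Z₂))) = 0.636
P(Z₂) = 0.0762 atm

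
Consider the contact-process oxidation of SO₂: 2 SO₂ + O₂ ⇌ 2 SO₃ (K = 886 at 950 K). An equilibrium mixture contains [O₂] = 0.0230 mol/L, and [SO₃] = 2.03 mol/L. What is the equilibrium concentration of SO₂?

At equilibrium, K = [SO₃]² / ([SO₂]²·[O₂]) = 886.
(2.03)² / (([SO₂])²·(0.0230)) = 886
[SO₂]² = 0.202 ⇒ [SO₂] = 0.450 mol/L

[SO₂] = 0.450 mol/L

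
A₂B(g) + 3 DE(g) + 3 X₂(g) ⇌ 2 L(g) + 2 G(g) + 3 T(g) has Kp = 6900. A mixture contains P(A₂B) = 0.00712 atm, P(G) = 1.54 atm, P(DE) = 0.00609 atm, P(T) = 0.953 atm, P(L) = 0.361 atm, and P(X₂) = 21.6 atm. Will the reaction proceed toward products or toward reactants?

Qp = P(L)²·P(G)²·P(T)³ / (P(A₂B)·P(DE)³·P(X₂)³) = (0.361)²·(1.54)²·(0.953)³ / ((0.00712)·(0.00609)³·(21.6)³) = 16500
Qp = 16500 > Kp = 6900, so the reverse reaction proceeds.

toward reactants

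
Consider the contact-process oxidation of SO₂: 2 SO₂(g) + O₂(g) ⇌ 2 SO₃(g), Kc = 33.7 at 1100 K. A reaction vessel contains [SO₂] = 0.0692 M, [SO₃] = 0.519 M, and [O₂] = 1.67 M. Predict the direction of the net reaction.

no net change (already at equilibrium)

Qc = [SO₃]² / ([SO₂]²·[O₂]) = (0.519)² / ((0.0692)²·(1.67)) = 33.7
Qc = 33.7 = Kc, so the system is already at equilibrium.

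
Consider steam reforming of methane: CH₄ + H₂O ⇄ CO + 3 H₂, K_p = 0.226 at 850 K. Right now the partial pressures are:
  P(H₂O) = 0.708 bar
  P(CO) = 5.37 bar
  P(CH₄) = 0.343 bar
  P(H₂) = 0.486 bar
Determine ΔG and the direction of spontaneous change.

Q_p = P(CO)·P(H₂)³ / (P(CH₄)·P(H₂O)) = (5.37)·(0.486)³ / ((0.343)·(0.708)) = 2.54
ΔG = RT ln(Q_p/K_p) = (8.314 J mol⁻¹ K⁻¹)(850 K) × ln(2.54/0.226)
   = (7.067 kJ/mol)(2.419) = 17.1 kJ/mol
ΔG > 0, so the forward reaction is non-spontaneous (proceeds in reverse).

ΔG = 17.1 kJ/mol; the forward reaction is non-spontaneous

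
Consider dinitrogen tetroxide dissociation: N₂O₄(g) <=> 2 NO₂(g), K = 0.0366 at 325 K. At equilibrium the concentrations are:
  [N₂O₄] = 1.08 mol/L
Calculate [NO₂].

[NO₂] = 0.199 mol/L

At equilibrium, K = [NO₂]² / [N₂O₄] = 0.0366.
([NO₂])² / (1.08) = 0.0366
[NO₂]² = 0.0395 ⇒ [NO₂] = 0.199 mol/L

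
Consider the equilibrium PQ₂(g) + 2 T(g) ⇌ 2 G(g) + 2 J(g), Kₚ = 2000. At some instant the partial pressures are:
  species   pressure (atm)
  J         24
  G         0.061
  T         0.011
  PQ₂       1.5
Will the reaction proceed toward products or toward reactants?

Qₚ = P(G)²·P(J)² / (P(PQ₂)·P(T)²) = (0.061)²·(24)² / ((1.5)·(0.011)²) = 12000
Qₚ = 12000 > Kₚ = 2000, so the reverse reaction proceeds.

in the reverse direction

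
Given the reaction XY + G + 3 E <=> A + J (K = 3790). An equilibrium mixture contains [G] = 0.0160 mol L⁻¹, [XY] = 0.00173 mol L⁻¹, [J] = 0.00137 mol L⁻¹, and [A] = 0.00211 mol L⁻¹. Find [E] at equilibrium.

[E] = 0.0302 mol L⁻¹

At equilibrium, K = [A]·[J] / ([XY]·[G]·[E]³) = 3790.
(0.00211)·(0.00137) / ((0.00173)·(0.0160)·([E])³) = 3790
[E]³ = 2.76e-5 ⇒ [E] = 0.0302 mol L⁻¹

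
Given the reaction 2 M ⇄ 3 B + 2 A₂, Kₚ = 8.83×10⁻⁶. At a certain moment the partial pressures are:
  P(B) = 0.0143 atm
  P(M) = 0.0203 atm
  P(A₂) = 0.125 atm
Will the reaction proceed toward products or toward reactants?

Qₚ = P(B)³·P(A₂)² / P(M)² = (0.0143)³·(0.125)² / (0.0203)² = 1.11×10⁻⁴
Qₚ = 1.11×10⁻⁴ > Kₚ = 8.83×10⁻⁶, so the reverse reaction proceeds.

to the left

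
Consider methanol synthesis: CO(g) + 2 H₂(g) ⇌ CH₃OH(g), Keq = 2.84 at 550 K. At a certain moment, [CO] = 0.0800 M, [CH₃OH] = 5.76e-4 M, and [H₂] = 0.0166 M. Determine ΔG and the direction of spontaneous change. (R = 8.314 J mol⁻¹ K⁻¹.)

ΔG = 10.1 kJ/mol; the forward reaction is non-spontaneous

Q = [CH₃OH] / ([CO]·[H₂]²) = (5.76e-4) / ((0.0800)·(0.0166)²) = 26.1
ΔG = RT ln(Q/Keq) = (8.314 J mol⁻¹ K⁻¹)(550 K) × ln(26.1/2.84)
   = (4.573 kJ/mol)(2.218) = 10.1 kJ/mol
ΔG > 0, so the forward reaction is non-spontaneous (proceeds in reverse).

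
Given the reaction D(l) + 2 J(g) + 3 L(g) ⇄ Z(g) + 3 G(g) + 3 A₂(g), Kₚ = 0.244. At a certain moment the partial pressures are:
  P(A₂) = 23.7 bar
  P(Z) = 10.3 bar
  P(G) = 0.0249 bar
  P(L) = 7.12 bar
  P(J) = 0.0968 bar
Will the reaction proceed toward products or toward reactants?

to the left

(D is a pure liquid — omitted from Qₚ.)
Qₚ = P(Z)·P(G)³·P(A₂)³ / (P(J)²·P(L)³) = (10.3)·(0.0249)³·(23.7)³ / ((0.0968)²·(7.12)³) = 0.626
Qₚ = 0.626 > Kₚ = 0.244, so the reverse reaction proceeds.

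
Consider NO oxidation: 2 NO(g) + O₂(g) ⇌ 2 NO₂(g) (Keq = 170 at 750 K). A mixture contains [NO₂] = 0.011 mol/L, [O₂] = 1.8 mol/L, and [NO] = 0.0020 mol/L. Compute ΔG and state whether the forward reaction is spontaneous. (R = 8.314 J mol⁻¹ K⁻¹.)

Q = [NO₂]² / ([NO]²·[O₂]) = (0.011)² / ((0.0020)²·(1.8)) = 16.8
ΔG = RT ln(Q/Keq) = (8.314 J mol⁻¹ K⁻¹)(750 K) × ln(16.8/170)
   = (6.236 kJ/mol)(-2.314) = -14.4 kJ/mol
ΔG < 0, so the forward reaction is spontaneous (proceeds forward).

ΔG = -14.4 kJ/mol; the forward reaction is spontaneous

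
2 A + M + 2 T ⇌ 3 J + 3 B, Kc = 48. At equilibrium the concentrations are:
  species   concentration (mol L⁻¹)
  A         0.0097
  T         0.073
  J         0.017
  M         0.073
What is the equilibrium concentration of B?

At equilibrium, Kc = [J]³·[B]³ / ([A]²·[M]·[T]²) = 48.
(0.017)³·([B])³ / ((0.0097)²·(0.073)·(0.073)²) = 48
[B]³ = 0.358 ⇒ [B] = 0.71 mol L⁻¹

[B] = 0.71 mol L⁻¹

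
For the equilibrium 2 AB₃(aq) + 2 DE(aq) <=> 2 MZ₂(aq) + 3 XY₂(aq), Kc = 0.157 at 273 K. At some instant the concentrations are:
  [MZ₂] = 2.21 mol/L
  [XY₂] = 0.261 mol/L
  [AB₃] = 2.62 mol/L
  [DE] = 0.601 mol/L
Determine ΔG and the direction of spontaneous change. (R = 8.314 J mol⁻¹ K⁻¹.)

Qc = [MZ₂]²·[XY₂]³ / ([AB₃]²·[DE]²) = (2.21)²·(0.261)³ / ((2.62)²·(0.601)²) = 0.0350
ΔG = RT ln(Qc/Kc) = (8.314 J mol⁻¹ K⁻¹)(273 K) × ln(0.0350/0.157)
   = (2.270 kJ/mol)(-1.501) = -3.41 kJ/mol
ΔG < 0, so the forward reaction is spontaneous (proceeds forward).

ΔG = -3.41 kJ/mol; the forward reaction is spontaneous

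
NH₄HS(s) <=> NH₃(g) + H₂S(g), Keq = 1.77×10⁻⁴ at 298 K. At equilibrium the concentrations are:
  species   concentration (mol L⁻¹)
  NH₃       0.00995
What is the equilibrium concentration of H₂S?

[H₂S] = 0.0178 mol L⁻¹

(NH₄HS is a pure solid — omitted from Keq.)
At equilibrium, Keq = [NH₃]·[H₂S] = 1.77×10⁻⁴.
(0.00995)·([H₂S]) = 1.77×10⁻⁴
[H₂S] = 0.0178 mol L⁻¹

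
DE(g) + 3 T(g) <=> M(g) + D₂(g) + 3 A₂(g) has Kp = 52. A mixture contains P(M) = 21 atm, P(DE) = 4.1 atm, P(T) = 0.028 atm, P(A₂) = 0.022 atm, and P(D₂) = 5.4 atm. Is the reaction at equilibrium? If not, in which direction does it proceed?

Qp = P(M)·P(D₂)·P(A₂)³ / (P(DE)·P(T)³) = (21)·(5.4)·(0.022)³ / ((4.1)·(0.028)³) = 13
Qp = 13 < Kp = 52, so the forward reaction proceeds.

toward products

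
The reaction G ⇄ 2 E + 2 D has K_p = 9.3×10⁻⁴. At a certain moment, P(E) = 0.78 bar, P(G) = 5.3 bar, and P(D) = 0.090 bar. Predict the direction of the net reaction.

Q_p = P(E)²·P(D)² / P(G) = (0.78)²·(0.090)² / (5.3) = 9.3×10⁻⁴
Q_p = 9.3×10⁻⁴ = K_p, so the system is already at equilibrium.

neither direction; the system is at equilibrium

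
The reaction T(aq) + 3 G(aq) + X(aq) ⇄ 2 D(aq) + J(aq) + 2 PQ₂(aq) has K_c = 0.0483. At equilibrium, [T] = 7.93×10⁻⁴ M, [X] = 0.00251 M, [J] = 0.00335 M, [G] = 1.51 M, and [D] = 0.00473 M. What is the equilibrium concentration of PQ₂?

[PQ₂] = 2.10 M

At equilibrium, K_c = [D]²·[J]·[PQ₂]² / ([T]·[G]³·[X]) = 0.0483.
(0.00473)²·(0.00335)·([PQ₂])² / ((7.93×10⁻⁴)·(1.51)³·(0.00251)) = 0.0483
[PQ₂]² = 4.42 ⇒ [PQ₂] = 2.10 M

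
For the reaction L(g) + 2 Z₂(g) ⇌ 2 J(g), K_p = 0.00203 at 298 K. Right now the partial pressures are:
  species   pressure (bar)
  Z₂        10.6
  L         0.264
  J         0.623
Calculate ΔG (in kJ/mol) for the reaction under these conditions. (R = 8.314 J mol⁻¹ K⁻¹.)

ΔG = 4.62 kJ/mol

Q_p = P(J)² / (P(L)·P(Z₂)²) = (0.623)² / ((0.264)·(10.6)²) = 0.0131
ΔG = RT ln(Q_p/K_p) = (8.314 J mol⁻¹ K⁻¹)(298 K) × ln(0.0131/0.00203)
   = (2.478 kJ/mol)(1.865) = 4.62 kJ/mol
ΔG > 0, so the forward reaction is non-spontaneous (proceeds in reverse).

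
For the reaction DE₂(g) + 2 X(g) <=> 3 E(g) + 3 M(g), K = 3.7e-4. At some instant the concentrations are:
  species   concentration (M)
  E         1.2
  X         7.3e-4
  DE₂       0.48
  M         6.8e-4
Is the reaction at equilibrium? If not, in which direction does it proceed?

in the reverse direction

Q = [E]³·[M]³ / ([DE₂]·[X]²) = (1.2)³·(6.8e-4)³ / ((0.48)·(7.3e-4)²) = 0.0021
Q = 0.0021 > K = 3.7e-4, so the reverse reaction proceeds.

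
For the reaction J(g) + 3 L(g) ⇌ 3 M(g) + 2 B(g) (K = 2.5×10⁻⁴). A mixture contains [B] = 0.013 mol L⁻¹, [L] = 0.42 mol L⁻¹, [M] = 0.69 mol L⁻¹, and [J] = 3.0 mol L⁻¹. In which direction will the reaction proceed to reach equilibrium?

Q = [M]³·[B]² / ([J]·[L]³) = (0.69)³·(0.013)² / ((3.0)·(0.42)³) = 2.5×10⁻⁴
Q = 2.5×10⁻⁴ = K, so the system is already at equilibrium.

neither direction; the system is at equilibrium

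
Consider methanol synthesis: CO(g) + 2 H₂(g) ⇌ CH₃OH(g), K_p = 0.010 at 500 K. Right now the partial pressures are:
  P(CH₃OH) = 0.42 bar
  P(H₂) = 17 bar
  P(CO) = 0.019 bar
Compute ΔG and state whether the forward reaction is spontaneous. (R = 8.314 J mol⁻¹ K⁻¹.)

ΔG = 8.46 kJ/mol; the forward reaction is non-spontaneous

Q_p = P(CH₃OH) / (P(CO)·P(H₂)²) = (0.42) / ((0.019)·(17)²) = 0.0765
ΔG = RT ln(Q_p/K_p) = (8.314 J mol⁻¹ K⁻¹)(500 K) × ln(0.0765/0.010)
   = (4.157 kJ/mol)(2.035) = 8.46 kJ/mol
ΔG > 0, so the forward reaction is non-spontaneous (proceeds in reverse).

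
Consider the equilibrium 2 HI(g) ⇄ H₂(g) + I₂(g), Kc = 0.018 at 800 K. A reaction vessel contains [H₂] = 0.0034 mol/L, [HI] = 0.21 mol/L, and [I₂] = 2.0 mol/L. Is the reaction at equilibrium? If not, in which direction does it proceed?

Qc = [H₂]·[I₂] / [HI]² = (0.0034)·(2.0) / (0.21)² = 0.15
Qc = 0.15 > Kc = 0.018, so the reverse reaction proceeds.

toward reactants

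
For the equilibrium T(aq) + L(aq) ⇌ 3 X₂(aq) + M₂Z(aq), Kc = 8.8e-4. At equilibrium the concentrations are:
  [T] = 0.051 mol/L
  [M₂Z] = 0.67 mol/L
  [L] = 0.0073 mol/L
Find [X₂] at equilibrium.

At equilibrium, Kc = [X₂]³·[M₂Z] / ([T]·[L]) = 8.8e-4.
([X₂])³·(0.67) / ((0.051)·(0.0073)) = 8.8e-4
[X₂]³ = 4.89e-7 ⇒ [X₂] = 0.0079 mol/L

[X₂] = 0.0079 mol/L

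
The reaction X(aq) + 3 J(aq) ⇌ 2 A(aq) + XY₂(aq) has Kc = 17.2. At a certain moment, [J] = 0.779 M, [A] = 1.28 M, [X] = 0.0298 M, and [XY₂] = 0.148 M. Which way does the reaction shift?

Qc = [A]²·[XY₂] / ([X]·[J]³) = (1.28)²·(0.148) / ((0.0298)·(0.779)³) = 17.2
Qc = 17.2 = Kc, so the system is already at equilibrium.

neither direction; the system is at equilibrium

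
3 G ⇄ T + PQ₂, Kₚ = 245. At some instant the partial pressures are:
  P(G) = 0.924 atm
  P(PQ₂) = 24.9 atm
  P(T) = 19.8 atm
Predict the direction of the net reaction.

Qₚ = P(T)·P(PQ₂) / P(G)³ = (19.8)·(24.9) / (0.924)³ = 625
Qₚ = 625 > Kₚ = 245, so the reverse reaction proceeds.

reverse (toward reactants)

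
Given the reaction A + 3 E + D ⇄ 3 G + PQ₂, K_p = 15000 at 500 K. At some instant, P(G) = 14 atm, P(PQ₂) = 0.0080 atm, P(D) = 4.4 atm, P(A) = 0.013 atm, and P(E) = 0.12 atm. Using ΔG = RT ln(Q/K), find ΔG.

ΔG = 11.2 kJ/mol

Q_p = P(G)³·P(PQ₂) / (P(A)·P(E)³·P(D)) = (14)³·(0.0080) / ((0.013)·(0.12)³·(4.4)) = 2.22×10⁵
ΔG = RT ln(Q_p/K_p) = (8.314 J mol⁻¹ K⁻¹)(500 K) × ln(2.22×10⁵/15000)
   = (4.157 kJ/mol)(2.695) = 11.2 kJ/mol
ΔG > 0, so the forward reaction is non-spontaneous (proceeds in reverse).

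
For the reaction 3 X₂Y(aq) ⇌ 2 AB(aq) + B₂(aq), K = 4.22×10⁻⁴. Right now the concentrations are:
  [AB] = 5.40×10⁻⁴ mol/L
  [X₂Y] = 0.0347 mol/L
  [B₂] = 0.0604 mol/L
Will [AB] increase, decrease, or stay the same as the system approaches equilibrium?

stay the same

Q = [AB]²·[B₂] / [X₂Y]³ = (5.40×10⁻⁴)²·(0.0604) / (0.0347)³ = 4.22×10⁻⁴
Q = 4.22×10⁻⁴ = K; the system is at equilibrium.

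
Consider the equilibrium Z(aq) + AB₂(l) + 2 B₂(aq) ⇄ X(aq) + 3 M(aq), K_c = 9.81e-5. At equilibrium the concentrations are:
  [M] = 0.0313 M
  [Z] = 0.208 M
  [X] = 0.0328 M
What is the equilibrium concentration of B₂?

[B₂] = 0.222 M

(AB₂ is a pure liquid — omitted from K_c.)
At equilibrium, K_c = [X]·[M]³ / ([Z]·[B₂]²) = 9.81e-5.
(0.0328)·(0.0313)³ / ((0.208)·([B₂])²) = 9.81e-5
[B₂]² = 0.0493 ⇒ [B₂] = 0.222 M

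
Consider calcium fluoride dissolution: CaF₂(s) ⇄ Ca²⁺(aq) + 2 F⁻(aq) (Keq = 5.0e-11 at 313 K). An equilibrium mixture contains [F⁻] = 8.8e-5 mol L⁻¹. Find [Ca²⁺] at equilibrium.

(CaF₂ is a pure solid — omitted from Keq.)
At equilibrium, Keq = [Ca²⁺]·[F⁻]² = 5.0e-11.
([Ca²⁺])·(8.8e-5)² = 5.0e-11
[Ca²⁺] = 0.00646 = 0.0065 mol L⁻¹

[Ca²⁺] = 0.0065 mol L⁻¹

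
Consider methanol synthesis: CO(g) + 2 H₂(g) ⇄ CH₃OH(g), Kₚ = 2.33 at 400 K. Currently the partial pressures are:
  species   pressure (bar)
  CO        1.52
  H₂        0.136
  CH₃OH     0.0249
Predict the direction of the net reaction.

Qₚ = P(CH₃OH) / (P(CO)·P(H₂)²) = (0.0249) / ((1.52)·(0.136)²) = 0.886
Qₚ = 0.886 < Kₚ = 2.33, so the forward reaction proceeds.

forward (toward products)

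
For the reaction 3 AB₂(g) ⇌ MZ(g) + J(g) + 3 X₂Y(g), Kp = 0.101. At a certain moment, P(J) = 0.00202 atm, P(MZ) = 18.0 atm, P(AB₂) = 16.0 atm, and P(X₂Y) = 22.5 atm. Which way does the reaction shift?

no net change (already at equilibrium)

Qp = P(MZ)·P(J)·P(X₂Y)³ / P(AB₂)³ = (18.0)·(0.00202)·(22.5)³ / (16.0)³ = 0.101
Qp = 0.101 = Kp, so the system is already at equilibrium.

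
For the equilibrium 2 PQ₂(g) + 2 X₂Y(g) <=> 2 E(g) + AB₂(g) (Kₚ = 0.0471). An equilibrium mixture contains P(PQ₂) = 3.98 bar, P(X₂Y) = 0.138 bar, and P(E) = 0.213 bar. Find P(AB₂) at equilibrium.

P(AB₂) = 0.313 bar

At equilibrium, Kₚ = P(E)²·P(AB₂) / (P(PQ₂)²·P(X₂Y)²) = 0.0471.
(0.213)²·(P(AB₂)) / ((3.98)²·(0.138)²) = 0.0471
P(AB₂) = 0.313 bar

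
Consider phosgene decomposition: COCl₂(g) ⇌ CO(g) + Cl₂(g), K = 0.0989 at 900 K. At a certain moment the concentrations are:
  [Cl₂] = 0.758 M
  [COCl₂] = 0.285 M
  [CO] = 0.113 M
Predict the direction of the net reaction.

in the reverse direction

Q = [CO]·[Cl₂] / [COCl₂] = (0.113)·(0.758) / (0.285) = 0.301
Q = 0.301 > K = 0.0989, so the reverse reaction proceeds.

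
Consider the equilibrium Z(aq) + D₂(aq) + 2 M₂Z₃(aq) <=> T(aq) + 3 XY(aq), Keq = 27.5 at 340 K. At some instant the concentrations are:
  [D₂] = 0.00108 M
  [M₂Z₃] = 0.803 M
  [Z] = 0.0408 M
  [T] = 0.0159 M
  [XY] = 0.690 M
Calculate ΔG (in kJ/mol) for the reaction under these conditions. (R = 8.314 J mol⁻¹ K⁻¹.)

ΔG = 5.37 kJ/mol

Q = [T]·[XY]³ / ([Z]·[D₂]·[M₂Z₃]²) = (0.0159)·(0.690)³ / ((0.0408)·(0.00108)·(0.803)²) = 184
ΔG = RT ln(Q/Keq) = (8.314 J mol⁻¹ K⁻¹)(340 K) × ln(184/27.5)
   = (2.827 kJ/mol)(1.901) = 5.37 kJ/mol
ΔG > 0, so the forward reaction is non-spontaneous (proceeds in reverse).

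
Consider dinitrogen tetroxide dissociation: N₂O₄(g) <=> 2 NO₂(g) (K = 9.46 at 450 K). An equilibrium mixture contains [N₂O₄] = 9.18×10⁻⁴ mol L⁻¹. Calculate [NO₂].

[NO₂] = 0.0932 mol L⁻¹

At equilibrium, K = [NO₂]² / [N₂O₄] = 9.46.
([NO₂])² / (9.18×10⁻⁴) = 9.46
[NO₂]² = 0.00868 ⇒ [NO₂] = 0.0932 mol L⁻¹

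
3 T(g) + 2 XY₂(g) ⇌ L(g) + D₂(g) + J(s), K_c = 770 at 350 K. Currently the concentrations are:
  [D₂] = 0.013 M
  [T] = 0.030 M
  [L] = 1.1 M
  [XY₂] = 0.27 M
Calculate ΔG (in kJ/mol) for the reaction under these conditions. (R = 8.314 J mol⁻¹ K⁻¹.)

ΔG = 6.53 kJ/mol

(J is a pure solid — omitted from Q_c.)
Q_c = [L]·[D₂] / ([T]³·[XY₂]²) = (1.1)·(0.013) / ((0.030)³·(0.27)²) = 7270
ΔG = RT ln(Q_c/K_c) = (8.314 J mol⁻¹ K⁻¹)(350 K) × ln(7270/770)
   = (2.910 kJ/mol)(2.245) = 6.53 kJ/mol
ΔG > 0, so the forward reaction is non-spontaneous (proceeds in reverse).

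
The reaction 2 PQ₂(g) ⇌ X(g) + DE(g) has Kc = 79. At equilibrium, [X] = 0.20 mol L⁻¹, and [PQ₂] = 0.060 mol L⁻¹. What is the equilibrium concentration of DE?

[DE] = 1.4 mol L⁻¹

At equilibrium, Kc = [X]·[DE] / [PQ₂]² = 79.
(0.20)·([DE]) / (0.060)² = 79
[DE] = 1.42 = 1.4 mol L⁻¹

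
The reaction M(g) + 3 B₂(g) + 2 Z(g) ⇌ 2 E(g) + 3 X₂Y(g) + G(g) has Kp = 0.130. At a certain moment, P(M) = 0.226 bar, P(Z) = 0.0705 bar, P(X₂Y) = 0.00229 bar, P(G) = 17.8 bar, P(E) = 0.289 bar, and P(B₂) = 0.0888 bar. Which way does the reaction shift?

Qp = P(E)²·P(X₂Y)³·P(G) / (P(M)·P(B₂)³·P(Z)²) = (0.289)²·(0.00229)³·(17.8) / ((0.226)·(0.0888)³·(0.0705)²) = 0.0227
Qp = 0.0227 < Kp = 0.130, so the forward reaction proceeds.

toward products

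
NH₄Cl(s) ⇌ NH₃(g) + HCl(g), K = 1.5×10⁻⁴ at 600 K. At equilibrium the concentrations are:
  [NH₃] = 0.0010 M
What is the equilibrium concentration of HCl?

[HCl] = 0.15 M

(NH₄Cl is a pure solid — omitted from K.)
At equilibrium, K = [NH₃]·[HCl] = 1.5×10⁻⁴.
(0.0010)·([HCl]) = 1.5×10⁻⁴
[HCl] = 0.150 = 0.15 M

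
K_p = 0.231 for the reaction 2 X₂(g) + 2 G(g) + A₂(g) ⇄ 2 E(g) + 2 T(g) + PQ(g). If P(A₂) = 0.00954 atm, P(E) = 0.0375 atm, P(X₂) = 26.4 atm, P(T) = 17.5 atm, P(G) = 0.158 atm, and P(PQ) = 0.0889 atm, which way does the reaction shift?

no net change (already at equilibrium)

Q_p = P(E)²·P(T)²·P(PQ) / (P(X₂)²·P(G)²·P(A₂)) = (0.0375)²·(17.5)²·(0.0889) / ((26.4)²·(0.158)²·(0.00954)) = 0.231
Q_p = 0.231 = K_p, so the system is already at equilibrium.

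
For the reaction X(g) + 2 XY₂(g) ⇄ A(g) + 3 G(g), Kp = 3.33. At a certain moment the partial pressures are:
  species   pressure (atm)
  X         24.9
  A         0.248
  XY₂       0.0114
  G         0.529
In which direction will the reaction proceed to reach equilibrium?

toward reactants

Qp = P(A)·P(G)³ / (P(X)·P(XY₂)²) = (0.248)·(0.529)³ / ((24.9)·(0.0114)²) = 11.3
Qp = 11.3 > Kp = 3.33, so the reverse reaction proceeds.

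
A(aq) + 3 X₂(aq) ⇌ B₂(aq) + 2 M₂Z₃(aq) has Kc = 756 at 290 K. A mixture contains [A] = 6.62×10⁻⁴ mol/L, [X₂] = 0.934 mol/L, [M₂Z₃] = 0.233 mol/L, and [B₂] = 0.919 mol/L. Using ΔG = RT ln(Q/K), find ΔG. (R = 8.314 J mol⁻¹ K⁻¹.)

ΔG = -5.07 kJ/mol

Qc = [B₂]·[M₂Z₃]² / ([A]·[X₂]³) = (0.919)·(0.233)² / ((6.62×10⁻⁴)·(0.934)³) = 92.5
ΔG = RT ln(Qc/Kc) = (8.314 J mol⁻¹ K⁻¹)(290 K) × ln(92.5/756)
   = (2.411 kJ/mol)(-2.101) = -5.07 kJ/mol
ΔG < 0, so the forward reaction is spontaneous (proceeds forward).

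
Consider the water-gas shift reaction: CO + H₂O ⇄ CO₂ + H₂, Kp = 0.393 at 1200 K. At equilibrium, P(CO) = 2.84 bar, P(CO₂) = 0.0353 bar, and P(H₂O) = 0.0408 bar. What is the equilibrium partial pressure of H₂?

At equilibrium, Kp = P(CO₂)·P(H₂) / (P(CO)·P(H₂O)) = 0.393.
(0.0353)·(P(H₂)) / ((2.84)·(0.0408)) = 0.393
P(H₂) = 1.29 bar

P(H₂) = 1.29 bar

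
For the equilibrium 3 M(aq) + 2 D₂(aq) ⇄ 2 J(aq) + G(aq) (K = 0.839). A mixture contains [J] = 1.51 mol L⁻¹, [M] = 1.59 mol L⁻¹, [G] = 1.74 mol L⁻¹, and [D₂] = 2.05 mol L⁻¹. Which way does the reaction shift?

forward (toward products)

Q = [J]²·[G] / ([M]³·[D₂]²) = (1.51)²·(1.74) / ((1.59)³·(2.05)²) = 0.235
Q = 0.235 < K = 0.839, so the forward reaction proceeds.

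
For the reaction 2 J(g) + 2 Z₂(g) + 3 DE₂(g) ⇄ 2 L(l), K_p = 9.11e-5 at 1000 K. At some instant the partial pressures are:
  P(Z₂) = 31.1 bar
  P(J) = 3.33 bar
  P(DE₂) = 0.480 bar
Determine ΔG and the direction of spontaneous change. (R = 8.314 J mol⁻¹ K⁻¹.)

ΔG = 18.5 kJ/mol; the forward reaction is non-spontaneous

(L is a pure liquid — omitted from Q_p.)
Q_p = 1 / (P(J)²·P(Z₂)²·P(DE₂)³) = 1 / ((3.33)²·(31.1)²·(0.480)³) = 8.43e-4
ΔG = RT ln(Q_p/K_p) = (8.314 J mol⁻¹ K⁻¹)(1000 K) × ln(8.43e-4/9.11e-5)
   = (8.314 kJ/mol)(2.225) = 18.5 kJ/mol
ΔG > 0, so the forward reaction is non-spontaneous (proceeds in reverse).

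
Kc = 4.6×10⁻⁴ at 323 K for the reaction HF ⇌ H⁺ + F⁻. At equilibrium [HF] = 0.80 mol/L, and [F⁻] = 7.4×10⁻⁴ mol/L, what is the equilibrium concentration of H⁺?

At equilibrium, Kc = [H⁺]·[F⁻] / [HF] = 4.6×10⁻⁴.
([H⁺])·(7.4×10⁻⁴) / (0.80) = 4.6×10⁻⁴
[H⁺] = 0.497 = 0.50 mol/L

[H⁺] = 0.50 mol/L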